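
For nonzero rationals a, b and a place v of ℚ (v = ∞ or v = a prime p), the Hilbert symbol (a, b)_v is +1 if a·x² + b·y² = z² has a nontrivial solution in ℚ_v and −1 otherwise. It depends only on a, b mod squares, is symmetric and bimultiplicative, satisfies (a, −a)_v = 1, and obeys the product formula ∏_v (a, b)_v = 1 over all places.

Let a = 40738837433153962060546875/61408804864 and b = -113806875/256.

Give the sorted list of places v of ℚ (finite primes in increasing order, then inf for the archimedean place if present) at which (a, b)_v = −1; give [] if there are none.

(a, b) ≡ (70035, -182091) mod (ℚ^×)²; places V = {2, 3, 5, 7, 11, 13, 19, 23, 29, ∞}.
(a,b)_∞: sgn(70035)=+, sgn(-182091)=−, so +1.
(a,b)_19: α=2, u≡4; β=0, v≡1 (mod 19); (4|19)=+1, (1|19)=+1; sign (−1)^0·+1^0·+1^2 = +1.
(a,b)_13: α=0, u≡10; β=1, v≡8 (mod 13); (10|13)=+1, (8|13)=-1; sign (−1)^0·+1^1·-1^0 = +1.
(a,b)_11: α=-4, u≡3; β=0, v≡9 (mod 11); (3|11)=+1, (9|11)=+1; sign (−1)^0·+1^0·+1^-4 = +1.
(a,b)_2: α=-22, β=-8; u≡3, v≡5 (mod 8); ε(u)ε(v)=1·0, αω(v)=-22·1, βω(u)=-8·1; sum ≡ 0  ⇒  +1.
(a,b)_29: α=5, u≡11; β=1, v≡19 (mod 29); (11|29)=-1, (19|29)=-1; sign (−1)^0·-1^1·-1^5 = +1.
(a,b)_23: α=3, u≡2; β=1, v≡1 (mod 23); (2|23)=+1, (1|23)=+1; sign (−1)^1·+1^1·+1^3 = -1.
(a,b)_3: α=3, u≡2; β=1, v≡2 (mod 3); (2|3)=-1, (2|3)=-1; sign (−1)^1·-1^1·-1^3 = -1.
(a,b)_5: α=11, u≡2; β=4, v≡4 (mod 5); (2|5)=-1, (4|5)=+1; sign (−1)^0·-1^4·+1^11 = +1.
(a,b)_7: α=3, u≡2; β=1, v≡3 (mod 7); (2|7)=+1, (3|7)=-1; sign (−1)^1·+1^1·-1^3 = +1.
|Ram(70035, -182091)| = 2, even; anisotropic at {3, 23}.

[3, 23]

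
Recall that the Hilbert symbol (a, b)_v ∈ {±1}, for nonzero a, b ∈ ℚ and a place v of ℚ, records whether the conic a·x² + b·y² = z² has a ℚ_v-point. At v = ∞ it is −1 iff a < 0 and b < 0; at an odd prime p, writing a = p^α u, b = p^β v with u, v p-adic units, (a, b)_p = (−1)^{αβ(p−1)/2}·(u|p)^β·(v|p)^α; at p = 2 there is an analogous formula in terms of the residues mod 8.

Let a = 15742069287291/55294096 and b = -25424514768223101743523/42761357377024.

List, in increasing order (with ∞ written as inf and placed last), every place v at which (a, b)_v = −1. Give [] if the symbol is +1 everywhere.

Mod squares: a ≡ 51, b ≡ -858. Check v ∈ {∞, 2, 3, 11, 13, 17, 19}.
v=17: a=17^1·(≡11), b=17^2·(≡13) mod 17; (11|17)=-1, (13|17)=+1; (−1)^{1·2·8}·(-1)^2·(+1)^1 = +1.
v=2: v_2(a)=-4, v_2(b)=-9; units ≡ 3, 3 (mod 8); ε·ε+αω+βω = 1·1+-4·1+-9·1 ≡ 0  ⇒  (a,b)_2 = +1.
v=13: a=13^-4·(≡4), b=13^-7·(≡12) mod 13; (4|13)=+1, (12|13)=+1; (−1)^{-4·-7·6}·(+1)^-7·(+1)^-4 = +1.
v=11: a=11^-2·(≡2), b=11^-3·(≡7) mod 11; (2|11)=-1, (7|11)=-1; (−1)^{-2·-3·5}·(-1)^-3·(-1)^-2 = -1.
v=∞: 51 > 0 and -858 < 0  ⇒  (a,b)_∞ = +1.
v=3: a=3^9·(≡2), b=3^15·(≡2) mod 3; (2|3)=-1, (2|3)=-1; (−1)^{9·15·1}·(-1)^15·(-1)^9 = -1.
v=19: a=19^6·(≡14), b=19^10·(≡1) mod 19; (14|19)=-1, (1|19)=+1; (−1)^{6·10·9}·(-1)^10·(+1)^6 = +1.
(51, -858 / ℚ) ramifies at {3, 11}: a division algebra.

[3, 11]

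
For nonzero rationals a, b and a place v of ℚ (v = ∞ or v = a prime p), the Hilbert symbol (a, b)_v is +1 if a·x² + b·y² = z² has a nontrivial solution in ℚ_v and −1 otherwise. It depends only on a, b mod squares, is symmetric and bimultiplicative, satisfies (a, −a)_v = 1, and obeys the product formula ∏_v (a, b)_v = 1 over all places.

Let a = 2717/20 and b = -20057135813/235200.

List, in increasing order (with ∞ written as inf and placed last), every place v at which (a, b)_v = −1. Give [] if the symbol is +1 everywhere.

(a, b) ≡ (13585, -8151) mod (ℚ^×)²; places V = {2, 3, 5, 7, 11, 13, 19, ∞}.
(a,b)_19: α=1, u≡10; β=3, v≡12 (mod 19); (10|19)=-1, (12|19)=-1; sign (−1)^1·-1^3·-1^1 = -1.
(a,b)_7: α=0, u≡6; β=-2, v≡4 (mod 7); (6|7)=-1, (4|7)=+1; sign (−1)^0·-1^-2·+1^0 = +1.
(a,b)_3: α=0, u≡1; β=-1, v≡1 (mod 3); (1|3)=+1, (1|3)=+1; sign (−1)^0·+1^-1·+1^0 = +1.
(a,b)_5: α=-1, u≡3; β=-2, v≡4 (mod 5); (3|5)=-1, (4|5)=+1; sign (−1)^0·-1^-2·+1^-1 = +1.
(a,b)_∞: sgn(13585)=+, sgn(-8151)=−, so +1.
(a,b)_13: α=1, u≡2; β=3, v≡3 (mod 13); (2|13)=-1, (3|13)=+1; sign (−1)^0·-1^3·+1^1 = -1.
(a,b)_2: α=-2, β=-6; u≡1, v≡1 (mod 8); ε(u)ε(v)=0·0, αω(v)=-2·0, βω(u)=-6·0; sum ≡ 0  ⇒  +1.
(a,b)_11: α=1, u≡3; β=3, v≡2 (mod 11); (3|11)=+1, (2|11)=-1; sign (−1)^1·+1^3·-1^1 = +1.
|Ram(13585, -8151)| = 2, even; anisotropic at {13, 19}.

[13, 19]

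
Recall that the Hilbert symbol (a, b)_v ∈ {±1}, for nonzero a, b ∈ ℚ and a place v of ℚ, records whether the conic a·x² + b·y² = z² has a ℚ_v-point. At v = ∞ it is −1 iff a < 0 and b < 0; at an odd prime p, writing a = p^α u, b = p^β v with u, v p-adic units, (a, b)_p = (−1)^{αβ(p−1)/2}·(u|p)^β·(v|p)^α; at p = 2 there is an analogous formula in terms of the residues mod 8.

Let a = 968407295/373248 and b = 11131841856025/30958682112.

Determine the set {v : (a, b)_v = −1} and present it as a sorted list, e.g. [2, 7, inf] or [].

(a, b) ≡ (2302990, 24242) mod (ℚ^×)²; places V = {2, 3, 5, 11, 17, 19, 23, 29, 31, ∞}.
(a,b)_3: α=-6, u≡1; β=-10, v≡2 (mod 3); (1|3)=+1, (2|3)=-1; sign (−1)^0·+1^-10·-1^-6 = +1.
(a,b)_29: α=2, u≡6; β=2, v≡2 (mod 29); (6|29)=+1, (2|29)=-1; sign (−1)^0·+1^2·-1^2 = +1.
(a,b)_5: α=1, u≡3; β=2, v≡3 (mod 5); (3|5)=-1, (3|5)=-1; sign (−1)^0·-1^2·-1^1 = -1.
(a,b)_∞: sgn(2302990)=+, sgn(24242)=+, so +1.
(a,b)_17: α=1, u≡3; β=1, v≡9 (mod 17); (3|17)=-1, (9|17)=+1; sign (−1)^0·-1^1·+1^1 = -1.
(a,b)_2: α=-9, β=-19; u≡7, v≡1 (mod 8); ε(u)ε(v)=1·0, αω(v)=-9·0, βω(u)=-19·0; sum ≡ 0  ⇒  +1.
(a,b)_11: α=0, u≡6; β=2, v≡5 (mod 11); (6|11)=-1, (5|11)=+1; sign (−1)^0·-1^2·+1^0 = +1.
(a,b)_31: α=1, u≡19; β=1, v≡25 (mod 31); (19|31)=+1, (25|31)=+1; sign (−1)^1·+1^1·+1^1 = -1.
(a,b)_19: α=1, u≡9; β=2, v≡16 (mod 19); (9|19)=+1, (16|19)=+1; sign (−1)^0·+1^2·+1^1 = +1.
(a,b)_23: α=1, u≡15; β=1, v≡22 (mod 23); (15|23)=-1, (22|23)=-1; sign (−1)^1·-1^1·-1^1 = -1.
(2302990, 24242 / ℚ) ramifies at {5, 17, 23, 31}: a division algebra.

[5, 17, 23, 31]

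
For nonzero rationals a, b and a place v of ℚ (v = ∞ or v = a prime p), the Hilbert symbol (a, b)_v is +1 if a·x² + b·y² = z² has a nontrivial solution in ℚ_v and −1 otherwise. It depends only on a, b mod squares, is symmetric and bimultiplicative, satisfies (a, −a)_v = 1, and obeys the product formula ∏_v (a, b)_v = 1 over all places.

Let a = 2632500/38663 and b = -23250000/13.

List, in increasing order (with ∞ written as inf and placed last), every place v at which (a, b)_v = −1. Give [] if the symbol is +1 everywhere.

Mod squares: a ≡ 299, b ≡ -1209. Check v ∈ {∞, 2, 3, 5, 13, 23, 31, 41}.
v=13: a=13^1·(≡12), b=13^-1·(≡6) mod 13; (12|13)=+1, (6|13)=-1; (−1)^{1·-1·6}·(+1)^-1·(-1)^1 = -1.
v=23: a=23^-1·(≡6), b=23^0·(≡22) mod 23; (6|23)=+1, (22|23)=-1; (−1)^{-1·0·11}·(+1)^0·(-1)^-1 = -1.
v=2: v_2(a)=2, v_2(b)=4; units ≡ 3, 7 (mod 8); ε·ε+αω+βω = 1·1+2·0+4·1 ≡ 1  ⇒  (a,b)_2 = -1.
v=31: a=31^0·(≡7), b=31^1·(≡13) mod 31; (7|31)=+1, (13|31)=-1; (−1)^{0·1·15}·(+1)^1·(-1)^0 = +1.
v=41: a=41^-2·(≡38), b=41^0·(≡31) mod 41; (38|41)=-1, (31|41)=+1; (−1)^{-2·0·20}·(-1)^0·(+1)^-2 = +1.
v=3: a=3^4·(≡2), b=3^1·(≡2) mod 3; (2|3)=-1, (2|3)=-1; (−1)^{4·1·1}·(-1)^1·(-1)^4 = -1.
v=∞: 299 > 0 and -1209 < 0  ⇒  (a,b)_∞ = +1.
v=5: a=5^4·(≡4), b=5^6·(≡4) mod 5; (4|5)=+1, (4|5)=+1; (−1)^{4·6·2}·(+1)^6·(+1)^4 = +1.
|Ram(299, -1209)| = 4, even; anisotropic at {2, 3, 13, 23}.

[2, 3, 13, 23]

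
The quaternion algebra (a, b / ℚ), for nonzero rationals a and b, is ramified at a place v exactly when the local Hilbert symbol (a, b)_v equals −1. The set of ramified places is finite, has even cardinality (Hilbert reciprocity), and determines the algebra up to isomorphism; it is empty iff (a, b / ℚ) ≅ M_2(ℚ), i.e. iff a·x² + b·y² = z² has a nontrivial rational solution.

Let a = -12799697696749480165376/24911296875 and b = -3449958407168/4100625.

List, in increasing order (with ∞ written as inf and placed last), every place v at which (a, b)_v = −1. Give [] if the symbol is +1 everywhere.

[17, 19, 23, inf]

Mod squares: a ≡ -12597, b ≡ -23. Check v ∈ {∞, 2, 3, 5, 7, 13, 17, 19, 23}.
v=2: v_2(a)=14, v_2(b)=10; units ≡ 3, 1 (mod 8); ε·ε+αω+βω = 1·0+14·0+10·1 ≡ 0  ⇒  (a,b)_2 = +1.
v=17: a=17^1·(≡12), b=17^0·(≡11) mod 17; (12|17)=-1, (11|17)=-1; (−1)^{1·0·8}·(-1)^0·(-1)^1 = -1.
v=19: a=19^3·(≡12), b=19^2·(≡3) mod 19; (12|19)=-1, (3|19)=-1; (−1)^{3·2·9}·(-1)^2·(-1)^3 = -1.
v=23: a=23^2·(≡20), b=23^1·(≡22) mod 23; (20|23)=-1, (22|23)=-1; (−1)^{2·1·11}·(-1)^1·(-1)^2 = -1.
v=13: a=13^3·(≡8), b=13^2·(≡1) mod 13; (8|13)=-1, (1|13)=+1; (−1)^{3·2·6}·(-1)^2·(+1)^3 = +1.
v=7: a=7^8·(≡5), b=7^4·(≡3) mod 7; (5|7)=-1, (3|7)=-1; (−1)^{8·4·3}·(-1)^4·(-1)^8 = +1.
v=∞: -12597 < 0 and -23 < 0  ⇒  (a,b)_∞ = -1.
v=5: a=5^-6·(≡3), b=5^-4·(≡2) mod 5; (3|5)=-1, (2|5)=-1; (−1)^{-6·-4·2}·(-1)^-4·(-1)^-6 = +1.
v=3: a=3^-13·(≡1), b=3^-8·(≡1) mod 3; (1|3)=+1, (1|3)=+1; (−1)^{-13·-8·1}·(+1)^-8·(+1)^-13 = +1.
Ram(-12597, -23) = {17, 19, 23, ∞}; no ℚ_17-point on the conic.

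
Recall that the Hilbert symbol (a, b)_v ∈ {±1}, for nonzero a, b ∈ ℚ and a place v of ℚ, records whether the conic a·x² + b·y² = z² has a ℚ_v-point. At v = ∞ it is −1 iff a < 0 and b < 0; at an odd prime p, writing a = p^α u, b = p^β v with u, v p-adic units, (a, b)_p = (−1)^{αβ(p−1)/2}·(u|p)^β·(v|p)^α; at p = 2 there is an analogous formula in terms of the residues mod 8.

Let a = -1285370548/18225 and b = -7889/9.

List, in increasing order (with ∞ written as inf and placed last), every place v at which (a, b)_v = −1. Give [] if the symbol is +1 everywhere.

Mod squares: a ≡ -253, b ≡ -161. Check v ∈ {∞, 2, 3, 5, 7, 11, 23}.
v=7: a=7^4·(≡3), b=7^3·(≡6) mod 7; (3|7)=-1, (6|7)=-1; (−1)^{4·3·3}·(-1)^3·(-1)^4 = -1.
v=11: a=11^1·(≡6), b=11^0·(≡1) mod 11; (6|11)=-1, (1|11)=+1; (−1)^{1·0·5}·(-1)^0·(+1)^1 = +1.
v=5: a=5^-2·(≡3), b=5^0·(≡4) mod 5; (3|5)=-1, (4|5)=+1; (−1)^{-2·0·2}·(-1)^0·(+1)^-2 = +1.
v=3: a=3^-6·(≡2), b=3^-2·(≡1) mod 3; (2|3)=-1, (1|3)=+1; (−1)^{-6·-2·1}·(-1)^-2·(+1)^-6 = +1.
v=∞: -253 < 0 and -161 < 0  ⇒  (a,b)_∞ = -1.
v=2: v_2(a)=2, v_2(b)=0; units ≡ 3, 7 (mod 8); ε·ε+αω+βω = 1·1+2·0+0·1 ≡ 1  ⇒  (a,b)_2 = -1.
v=23: a=23^3·(≡2), b=23^1·(≡13) mod 23; (2|23)=+1, (13|23)=+1; (−1)^{3·1·11}·(+1)^1·(+1)^3 = -1.
(-253, -161 / ℚ) ramifies at {2, 7, 23, ∞}: a division algebra.

[2, 7, 23, inf]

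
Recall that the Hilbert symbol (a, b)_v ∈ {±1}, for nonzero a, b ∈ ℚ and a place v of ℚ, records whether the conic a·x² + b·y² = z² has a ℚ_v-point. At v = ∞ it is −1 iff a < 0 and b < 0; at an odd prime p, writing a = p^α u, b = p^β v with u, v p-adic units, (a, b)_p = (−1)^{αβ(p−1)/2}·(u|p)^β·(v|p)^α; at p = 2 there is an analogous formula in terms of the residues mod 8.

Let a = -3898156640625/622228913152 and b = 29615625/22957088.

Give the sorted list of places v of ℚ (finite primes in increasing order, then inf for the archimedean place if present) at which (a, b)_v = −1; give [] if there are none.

[5, 13]

Mod squares: a ≡ -7, b ≡ 130. Check v ∈ {∞, 2, 3, 5, 7, 11, 13}.
v=11: a=11^-6·(≡3), b=11^-4·(≡1) mod 11; (3|11)=+1, (1|11)=+1; (−1)^{-6·-4·5}·(+1)^-4·(+1)^-6 = +1.
v=3: a=3^10·(≡2), b=3^6·(≡1) mod 3; (2|3)=-1, (1|3)=+1; (−1)^{10·6·1}·(-1)^6·(+1)^10 = +1.
v=2: v_2(a)=-10, v_2(b)=-5; units ≡ 1, 1 (mod 8); ε·ε+αω+βω = 0·0+-10·0+-5·0 ≡ 0  ⇒  (a,b)_2 = +1.
v=5: a=5^8·(≡2), b=5^5·(≡4) mod 5; (2|5)=-1, (4|5)=+1; (−1)^{8·5·2}·(-1)^5·(+1)^8 = -1.
v=13: a=13^2·(≡5), b=13^1·(≡4) mod 13; (5|13)=-1, (4|13)=+1; (−1)^{2·1·6}·(-1)^1·(+1)^2 = -1.
v=∞: -7 < 0 and 130 > 0  ⇒  (a,b)_∞ = +1.
v=7: a=7^-3·(≡6), b=7^-2·(≡2) mod 7; (6|7)=-1, (2|7)=+1; (−1)^{-3·-2·3}·(-1)^-2·(+1)^-3 = +1.
(-7, 130 / ℚ) ramifies at {5, 13}: a division algebra.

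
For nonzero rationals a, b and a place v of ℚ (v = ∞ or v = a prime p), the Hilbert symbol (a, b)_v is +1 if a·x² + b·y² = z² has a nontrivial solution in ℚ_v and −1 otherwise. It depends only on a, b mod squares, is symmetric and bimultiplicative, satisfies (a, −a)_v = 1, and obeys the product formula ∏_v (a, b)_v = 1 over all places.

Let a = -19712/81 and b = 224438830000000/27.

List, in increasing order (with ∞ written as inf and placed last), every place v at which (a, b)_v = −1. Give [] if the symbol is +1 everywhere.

Mod squares: a ≡ -77, b ≡ 1272810. Check v ∈ {∞, 2, 3, 5, 7, 11, 19, 23, 29}.
v=19: a=19^0·(≡2), b=19^1·(≡15) mod 19; (2|19)=-1, (15|19)=-1; (−1)^{0·1·9}·(-1)^1·(-1)^0 = -1.
v=7: a=7^1·(≡3), b=7^1·(≡5) mod 7; (3|7)=-1, (5|7)=-1; (−1)^{1·1·3}·(-1)^1·(-1)^1 = -1.
v=3: a=3^-4·(≡1), b=3^-3·(≡1) mod 3; (1|3)=+1, (1|3)=+1; (−1)^{-4·-3·1}·(+1)^-3·(+1)^-4 = +1.
v=∞: -77 < 0 and 1272810 > 0  ⇒  (a,b)_∞ = +1.
v=11: a=11^1·(≡3), b=11^1·(≡3) mod 11; (3|11)=+1, (3|11)=+1; (−1)^{1·1·5}·(+1)^1·(+1)^1 = -1.
v=5: a=5^0·(≡3), b=5^7·(≡2) mod 5; (3|5)=-1, (2|5)=-1; (−1)^{0·7·2}·(-1)^7·(-1)^0 = -1.
v=23: a=23^0·(≡21), b=23^2·(≡18) mod 23; (21|23)=-1, (18|23)=+1; (−1)^{0·2·11}·(-1)^2·(+1)^0 = +1.
v=29: a=29^0·(≡18), b=29^1·(≡24) mod 29; (18|29)=-1, (24|29)=+1; (−1)^{0·1·14}·(-1)^1·(+1)^0 = -1.
v=2: v_2(a)=8, v_2(b)=7; units ≡ 3, 5 (mod 8); ε·ε+αω+βω = 1·0+8·1+7·1 ≡ 1  ⇒  (a,b)_2 = -1.
(-77, 1272810 / ℚ) ramifies at {2, 5, 7, 11, 19, 29}: a division algebra.

[2, 5, 7, 11, 19, 29]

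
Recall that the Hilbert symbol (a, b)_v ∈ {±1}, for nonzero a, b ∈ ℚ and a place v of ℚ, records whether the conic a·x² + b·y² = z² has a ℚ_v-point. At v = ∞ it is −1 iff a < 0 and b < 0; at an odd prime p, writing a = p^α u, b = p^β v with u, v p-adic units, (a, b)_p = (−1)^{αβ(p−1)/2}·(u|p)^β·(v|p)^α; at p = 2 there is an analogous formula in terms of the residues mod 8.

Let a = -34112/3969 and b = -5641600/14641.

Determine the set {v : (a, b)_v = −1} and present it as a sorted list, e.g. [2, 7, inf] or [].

Mod squares: a ≡ -533, b ≡ -3526. Check v ∈ {∞, 2, 3, 5, 7, 11, 13, 41, 43}.
v=∞: -533 < 0 and -3526 < 0  ⇒  (a,b)_∞ = -1.
v=3: a=3^-4·(≡1), b=3^0·(≡2) mod 3; (1|3)=+1, (2|3)=-1; (−1)^{-4·0·1}·(+1)^0·(-1)^-4 = +1.
v=7: a=7^-2·(≡5), b=7^0·(≡2) mod 7; (5|7)=-1, (2|7)=+1; (−1)^{-2·0·3}·(-1)^0·(+1)^-2 = +1.
v=13: a=13^1·(≡7), b=13^0·(≡12) mod 13; (7|13)=-1, (12|13)=+1; (−1)^{1·0·6}·(-1)^0·(+1)^1 = +1.
v=43: a=43^0·(≡42), b=43^1·(≡14) mod 43; (42|43)=-1, (14|43)=+1; (−1)^{0·1·21}·(-1)^1·(+1)^0 = -1.
v=2: v_2(a)=6, v_2(b)=7; units ≡ 3, 5 (mod 8); ε·ε+αω+βω = 1·0+6·1+7·1 ≡ 1  ⇒  (a,b)_2 = -1.
v=5: a=5^0·(≡2), b=5^2·(≡1) mod 5; (2|5)=-1, (1|5)=+1; (−1)^{0·2·2}·(-1)^2·(+1)^0 = +1.
v=11: a=11^0·(≡6), b=11^-4·(≡3) mod 11; (6|11)=-1, (3|11)=+1; (−1)^{0·-4·5}·(-1)^-4·(+1)^0 = +1.
v=41: a=41^1·(≡22), b=41^1·(≡40) mod 41; (22|41)=-1, (40|41)=+1; (−1)^{1·1·20}·(-1)^1·(+1)^1 = -1.
|Ram(-533, -3526)| = 4, even; anisotropic at {2, 41, 43, ∞}.

[2, 41, 43, inf]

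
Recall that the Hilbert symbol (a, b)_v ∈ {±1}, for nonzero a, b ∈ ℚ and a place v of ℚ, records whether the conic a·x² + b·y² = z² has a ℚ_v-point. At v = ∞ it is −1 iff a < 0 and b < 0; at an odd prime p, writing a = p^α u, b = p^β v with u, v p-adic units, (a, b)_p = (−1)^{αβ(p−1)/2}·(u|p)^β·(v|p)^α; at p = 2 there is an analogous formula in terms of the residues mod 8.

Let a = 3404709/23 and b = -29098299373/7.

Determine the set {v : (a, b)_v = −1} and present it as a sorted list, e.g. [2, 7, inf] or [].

(a, b) ≡ (30107, -91) mod (ℚ^×)²; places V = {2, 3, 7, 11, 13, 17, 23, ∞}.
(a,b)_3: α=2, u≡2; β=0, v≡2 (mod 3); (2|3)=-1, (2|3)=-1; sign (−1)^0·-1^0·-1^2 = +1.
(a,b)_11: α=1, u≡1; β=4, v≡7 (mod 11); (1|11)=+1, (7|11)=-1; sign (−1)^0·+1^4·-1^1 = -1.
(a,b)_7: α=1, u≡3; β=-1, v≡4 (mod 7); (3|7)=-1, (4|7)=+1; sign (−1)^1·-1^-1·+1^1 = +1.
(a,b)_∞: sgn(30107)=+, sgn(-91)=−, so +1.
(a,b)_13: α=0, u≡10; β=1, v≡7 (mod 13); (10|13)=+1, (7|13)=-1; sign (−1)^0·+1^1·-1^0 = +1.
(a,b)_23: α=-1, u≡19; β=2, v≡18 (mod 23); (19|23)=-1, (18|23)=+1; sign (−1)^0·-1^2·+1^-1 = +1.
(a,b)_17: α=3, u≡5; β=2, v≡7 (mod 17); (5|17)=-1, (7|17)=-1; sign (−1)^0·-1^2·-1^3 = -1.
(a,b)_2: α=0, β=0; u≡3, v≡5 (mod 8); ε(u)ε(v)=1·0, αω(v)=0·1, βω(u)=0·1; sum ≡ 0  ⇒  +1.
|Ram(30107, -91)| = 2, even; anisotropic at {11, 17}.

[11, 17]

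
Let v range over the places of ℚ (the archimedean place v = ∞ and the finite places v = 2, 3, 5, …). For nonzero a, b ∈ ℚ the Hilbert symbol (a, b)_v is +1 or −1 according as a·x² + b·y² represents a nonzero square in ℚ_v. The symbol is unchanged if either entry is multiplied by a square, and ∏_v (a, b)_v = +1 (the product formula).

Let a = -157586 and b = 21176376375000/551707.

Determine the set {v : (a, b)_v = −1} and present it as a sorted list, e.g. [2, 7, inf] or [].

[7, 11, 13, 29]

(a, b) ≡ (-157586, 9326226) mod (ℚ^×)²; places V = {2, 3, 5, 7, 11, 13, 19, 29, 31, 37, ∞}.
(a,b)_37: α=0, u≡34; β=-2, v≡22 (mod 37); (34|37)=+1, (22|37)=-1; sign (−1)^0·+1^-2·-1^0 = +1.
(a,b)_31: α=0, u≡18; β=-1, v≡6 (mod 31); (18|31)=+1, (6|31)=-1; sign (−1)^0·+1^-1·-1^0 = +1.
(a,b)_11: α=1, u≡7; β=4, v≡2 (mod 11); (7|11)=-1, (2|11)=-1; sign (−1)^0·-1^4·-1^1 = -1.
(a,b)_∞: sgn(-157586)=−, sgn(9326226)=+, so +1.
(a,b)_19: α=1, u≡9; β=1, v≡2 (mod 19); (9|19)=+1, (2|19)=-1; sign (−1)^1·+1^1·-1^1 = +1.
(a,b)_29: α=1, u≡18; β=1, v≡7 (mod 29); (18|29)=-1, (7|29)=+1; sign (−1)^0·-1^1·+1^1 = -1.
(a,b)_5: α=0, u≡4; β=6, v≡4 (mod 5); (4|5)=+1, (4|5)=+1; sign (−1)^0·+1^6·+1^0 = +1.
(a,b)_13: α=1, u≡7; β=-1, v≡4 (mod 13); (7|13)=-1, (4|13)=+1; sign (−1)^0·-1^-1·+1^1 = -1.
(a,b)_3: α=0, u≡1; β=1, v≡1 (mod 3); (1|3)=+1, (1|3)=+1; sign (−1)^0·+1^1·+1^0 = +1.
(a,b)_2: α=1, β=3; u≡7, v≡1 (mod 8); ε(u)ε(v)=1·0, αω(v)=1·0, βω(u)=3·0; sum ≡ 0  ⇒  +1.
(a,b)_7: α=0, u≡5; β=1, v≡2 (mod 7); (5|7)=-1, (2|7)=+1; sign (−1)^0·-1^1·+1^0 = -1.
Ram(-157586, 9326226) = {7, 11, 13, 29}; no ℚ_7-point on the conic.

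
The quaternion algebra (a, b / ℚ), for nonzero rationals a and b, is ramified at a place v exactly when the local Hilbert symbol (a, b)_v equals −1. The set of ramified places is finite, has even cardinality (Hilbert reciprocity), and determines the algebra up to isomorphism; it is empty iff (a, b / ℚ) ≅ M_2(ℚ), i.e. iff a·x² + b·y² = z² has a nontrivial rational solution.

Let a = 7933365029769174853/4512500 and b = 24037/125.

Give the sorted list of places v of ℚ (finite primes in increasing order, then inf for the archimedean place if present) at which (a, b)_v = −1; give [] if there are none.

Mod squares: a ≡ 642785, b ≡ 65. Check v ∈ {∞, 2, 5, 11, 13, 19, 23, 29, 31, 43, 47}.
v=47: a=47^2·(≡23), b=47^0·(≡34) mod 47; (23|47)=-1, (34|47)=+1; (−1)^{2·0·23}·(-1)^0·(+1)^2 = +1.
v=∞: 642785 > 0 and 65 > 0  ⇒  (a,b)_∞ = +1.
v=11: a=11^1·(≡9), b=11^0·(≡6) mod 11; (9|11)=+1, (6|11)=-1; (−1)^{1·0·5}·(+1)^0·(-1)^1 = -1.
v=13: a=13^5·(≡6), b=13^1·(≡2) mod 13; (6|13)=-1, (2|13)=-1; (−1)^{5·1·6}·(-1)^1·(-1)^5 = +1.
v=31: a=31^1·(≡26), b=31^0·(≡12) mod 31; (26|31)=-1, (12|31)=-1; (−1)^{1·0·15}·(-1)^0·(-1)^1 = -1.
v=23: a=23^2·(≡16), b=23^0·(≡14) mod 23; (16|23)=+1, (14|23)=-1; (−1)^{2·0·11}·(+1)^0·(-1)^2 = +1.
v=19: a=19^-2·(≡8), b=19^0·(≡14) mod 19; (8|19)=-1, (14|19)=-1; (−1)^{-2·0·9}·(-1)^0·(-1)^-2 = +1.
v=5: a=5^-5·(≡2), b=5^-3·(≡2) mod 5; (2|5)=-1, (2|5)=-1; (−1)^{-5·-3·2}·(-1)^-3·(-1)^-5 = +1.
v=29: a=29^1·(≡13), b=29^0·(≡6) mod 29; (13|29)=+1, (6|29)=+1; (−1)^{1·0·14}·(+1)^0·(+1)^1 = +1.
v=43: a=43^2·(≡14), b=43^2·(≡29) mod 43; (14|43)=+1, (29|43)=-1; (−1)^{2·2·21}·(+1)^2·(-1)^2 = +1.
v=2: v_2(a)=-2, v_2(b)=0; units ≡ 1, 1 (mod 8); ε·ε+αω+βω = 0·0+-2·0+0·0 ≡ 0  ⇒  (a,b)_2 = +1.
Ram(642785, 65) = {11, 31}; no ℚ_11-point on the conic.

[11, 31]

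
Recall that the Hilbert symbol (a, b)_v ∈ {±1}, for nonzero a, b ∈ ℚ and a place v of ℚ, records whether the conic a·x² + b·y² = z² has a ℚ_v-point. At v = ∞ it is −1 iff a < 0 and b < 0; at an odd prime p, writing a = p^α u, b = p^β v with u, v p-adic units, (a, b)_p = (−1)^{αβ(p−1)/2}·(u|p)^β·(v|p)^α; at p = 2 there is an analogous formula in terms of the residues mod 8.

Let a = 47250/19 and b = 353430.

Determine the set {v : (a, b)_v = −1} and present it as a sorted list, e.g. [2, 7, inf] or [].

Mod squares: a ≡ 3990, b ≡ 39270. Check v ∈ {∞, 2, 3, 5, 7, 11, 17, 19}.
v=7: a=7^1·(≡6), b=7^1·(≡6) mod 7; (6|7)=-1, (6|7)=-1; (−1)^{1·1·3}·(-1)^1·(-1)^1 = -1.
v=17: a=17^0·(≡12), b=17^1·(≡16) mod 17; (12|17)=-1, (16|17)=+1; (−1)^{0·1·8}·(-1)^1·(+1)^0 = -1.
v=3: a=3^3·(≡1), b=3^3·(≡1) mod 3; (1|3)=+1, (1|3)=+1; (−1)^{3·3·1}·(+1)^3·(+1)^3 = -1.
v=19: a=19^-1·(≡16), b=19^0·(≡11) mod 19; (16|19)=+1, (11|19)=+1; (−1)^{-1·0·9}·(+1)^0·(+1)^-1 = +1.
v=∞: 3990 > 0 and 39270 > 0  ⇒  (a,b)_∞ = +1.
v=5: a=5^3·(≡2), b=5^1·(≡1) mod 5; (2|5)=-1, (1|5)=+1; (−1)^{3·1·2}·(-1)^1·(+1)^3 = -1.
v=2: v_2(a)=1, v_2(b)=1; units ≡ 3, 3 (mod 8); ε·ε+αω+βω = 1·1+1·1+1·1 ≡ 1  ⇒  (a,b)_2 = -1.
v=11: a=11^0·(≡2), b=11^1·(≡10) mod 11; (2|11)=-1, (10|11)=-1; (−1)^{0·1·5}·(-1)^1·(-1)^0 = -1.
Ram(3990, 39270) = {2, 3, 5, 7, 11, 17}; no ℚ_2-point on the conic.

[2, 3, 5, 7, 11, 17]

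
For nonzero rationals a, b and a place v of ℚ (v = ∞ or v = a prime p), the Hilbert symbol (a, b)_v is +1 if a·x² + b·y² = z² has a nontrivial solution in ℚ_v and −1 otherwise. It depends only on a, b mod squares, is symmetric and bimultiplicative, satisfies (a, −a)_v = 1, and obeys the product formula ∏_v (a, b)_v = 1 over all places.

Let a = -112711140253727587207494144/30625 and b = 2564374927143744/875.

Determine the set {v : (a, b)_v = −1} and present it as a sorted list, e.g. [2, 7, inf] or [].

[2, 11]

(a, b) ≡ (-14586, 7735) mod (ℚ^×)²; places V = {2, 3, 5, 7, 11, 13, 17, 23, ∞}.
(a,b)_5: α=-4, u≡4; β=-3, v≡2 (mod 5); (4|5)=+1, (2|5)=-1; sign (−1)^0·+1^-3·-1^-4 = +1.
(a,b)_3: α=7, u≡1; β=4, v≡1 (mod 3); (1|3)=+1, (1|3)=+1; sign (−1)^0·+1^4·+1^7 = +1.
(a,b)_7: α=-2, u≡4; β=-1, v≡6 (mod 7); (4|7)=+1, (6|7)=-1; sign (−1)^0·+1^-1·-1^-2 = +1.
(a,b)_23: α=4, u≡21; β=2, v≡19 (mod 23); (21|23)=-1, (19|23)=-1; sign (−1)^0·-1^2·-1^4 = +1.
(a,b)_11: α=7, u≡9; β=4, v≡7 (mod 11); (9|11)=+1, (7|11)=-1; sign (−1)^0·+1^4·-1^7 = -1.
(a,b)_17: α=5, u≡13; β=3, v≡4 (mod 17); (13|17)=+1, (4|17)=+1; sign (−1)^0·+1^3·+1^5 = +1.
(a,b)_13: α=1, u≡1; β=1, v≡4 (mod 13); (1|13)=+1, (4|13)=+1; sign (−1)^0·+1^1·+1^1 = +1.
(a,b)_∞: sgn(-14586)=−, sgn(7735)=+, so +1.
(a,b)_2: α=9, β=6; u≡3, v≡7 (mod 8); ε(u)ε(v)=1·1, αω(v)=9·0, βω(u)=6·1; sum ≡ 1  ⇒  -1.
|Ram(-14586, 7735)| = 2, even; anisotropic at {2, 11}.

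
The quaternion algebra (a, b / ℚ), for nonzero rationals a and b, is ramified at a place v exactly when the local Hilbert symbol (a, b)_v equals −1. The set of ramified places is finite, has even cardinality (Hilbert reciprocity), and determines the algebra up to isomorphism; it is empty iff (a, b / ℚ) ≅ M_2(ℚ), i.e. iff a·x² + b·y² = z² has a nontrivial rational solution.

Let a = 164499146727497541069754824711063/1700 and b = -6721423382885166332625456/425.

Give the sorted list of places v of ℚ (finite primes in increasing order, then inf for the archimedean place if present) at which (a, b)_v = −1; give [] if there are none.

Mod squares: a ≡ 7710911, b ≡ -275587. Check v ∈ {∞, 2, 3, 5, 13, 17, 23, 29, 37, 41, 43}.
v=13: a=13^3·(≡9), b=13^3·(≡1) mod 13; (9|13)=+1, (1|13)=+1; (−1)^{3·3·6}·(+1)^3·(+1)^3 = +1.
v=17: a=17^-1·(≡14), b=17^-1·(≡14) mod 17; (14|17)=-1, (14|17)=-1; (−1)^{-1·-1·8}·(-1)^-1·(-1)^-1 = +1.
v=∞: 7710911 > 0 and -275587 < 0  ⇒  (a,b)_∞ = +1.
v=5: a=5^-2·(≡1), b=5^-2·(≡2) mod 5; (1|5)=+1, (2|5)=-1; (−1)^{-2·-2·2}·(+1)^-2·(-1)^-2 = +1.
v=3: a=3^6·(≡2), b=3^4·(≡2) mod 3; (2|3)=-1, (2|3)=-1; (−1)^{6·4·1}·(-1)^4·(-1)^6 = +1.
v=29: a=29^4·(≡26), b=29^3·(≡28) mod 29; (26|29)=-1, (28|29)=+1; (−1)^{4·3·14}·(-1)^3·(+1)^4 = -1.
v=2: v_2(a)=-2, v_2(b)=4; units ≡ 7, 5 (mod 8); ε·ε+αω+βω = 1·0+-2·1+4·0 ≡ 0  ⇒  (a,b)_2 = +1.
v=41: a=41^3·(≡9), b=41^2·(≡38) mod 41; (9|41)=+1, (38|41)=-1; (−1)^{3·2·20}·(+1)^2·(-1)^3 = -1.
v=37: a=37^3·(≡18), b=37^2·(≡7) mod 37; (18|37)=-1, (7|37)=+1; (−1)^{3·2·18}·(-1)^2·(+1)^3 = +1.
v=43: a=43^4·(≡3), b=43^3·(≡6) mod 43; (3|43)=-1, (6|43)=+1; (−1)^{4·3·21}·(-1)^3·(+1)^4 = -1.
v=23: a=23^3·(≡16), b=23^2·(≡11) mod 23; (16|23)=+1, (11|23)=-1; (−1)^{3·2·11}·(+1)^2·(-1)^3 = -1.
Ram(7710911, -275587) = {23, 29, 41, 43}; no ℚ_23-point on the conic.

[23, 29, 41, 43]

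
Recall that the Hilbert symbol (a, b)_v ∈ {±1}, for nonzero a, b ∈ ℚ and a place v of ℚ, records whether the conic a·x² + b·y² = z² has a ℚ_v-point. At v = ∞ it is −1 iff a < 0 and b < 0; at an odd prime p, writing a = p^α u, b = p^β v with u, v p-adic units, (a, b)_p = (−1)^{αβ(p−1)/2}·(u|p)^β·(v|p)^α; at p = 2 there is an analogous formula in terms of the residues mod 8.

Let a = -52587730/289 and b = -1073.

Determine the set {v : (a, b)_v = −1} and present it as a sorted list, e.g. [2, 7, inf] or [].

(a, b) ≡ (-370, -1073) mod (ℚ^×)²; places V = {2, 5, 13, 17, 29, 37, ∞}.
(a,b)_37: α=1, u≡33; β=1, v≡8 (mod 37); (33|37)=+1, (8|37)=-1; sign (−1)^0·+1^1·-1^1 = -1.
(a,b)_13: α=2, u≡8; β=0, v≡6 (mod 13); (8|13)=-1, (6|13)=-1; sign (−1)^0·-1^0·-1^2 = +1.
(a,b)_∞: sgn(-370)=−, sgn(-1073)=−, so -1.
(a,b)_2: α=1, β=0; u≡7, v≡7 (mod 8); ε(u)ε(v)=1·1, αω(v)=1·0, βω(u)=0·0; sum ≡ 1  ⇒  -1.
(a,b)_29: α=2, u≡6; β=1, v≡21 (mod 29); (6|29)=+1, (21|29)=-1; sign (−1)^0·+1^1·-1^2 = +1.
(a,b)_5: α=1, u≡1; β=0, v≡2 (mod 5); (1|5)=+1, (2|5)=-1; sign (−1)^0·+1^0·-1^1 = -1.
(a,b)_17: α=-2, u≡2; β=0, v≡15 (mod 17); (2|17)=+1, (15|17)=+1; sign (−1)^0·+1^0·+1^-2 = +1.
(-370, -1073 / ℚ) ramifies at {2, 5, 37, ∞}: a division algebra.

[2, 5, 37, inf]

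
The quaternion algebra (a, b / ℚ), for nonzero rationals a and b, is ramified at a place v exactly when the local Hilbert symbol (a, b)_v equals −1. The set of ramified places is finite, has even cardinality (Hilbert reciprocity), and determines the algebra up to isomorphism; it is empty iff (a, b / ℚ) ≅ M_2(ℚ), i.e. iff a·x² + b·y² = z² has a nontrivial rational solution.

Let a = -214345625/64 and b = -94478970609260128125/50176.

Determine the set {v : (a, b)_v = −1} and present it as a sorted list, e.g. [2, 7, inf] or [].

[2, 5, 13, 31, 37, inf]

(a, b) ≡ (-342953, -5) mod (ℚ^×)²; places V = {2, 3, 5, 7, 13, 23, 31, 37, ∞}.
(a,b)_∞: sgn(-342953)=−, sgn(-5)=−, so -1.
(a,b)_37: α=1, u≡22; β=2, v≡31 (mod 37); (22|37)=-1, (31|37)=-1; sign (−1)^0·-1^2·-1^1 = -1.
(a,b)_13: α=1, u≡4; β=6, v≡11 (mod 13); (4|13)=+1, (11|13)=-1; sign (−1)^0·+1^6·-1^1 = -1.
(a,b)_3: α=0, u≡1; β=2, v≡1 (mod 3); (1|3)=+1, (1|3)=+1; sign (−1)^0·+1^2·+1^0 = +1.
(a,b)_23: α=1, u≡1; β=2, v≡6 (mod 23); (1|23)=+1, (6|23)=+1; sign (−1)^0·+1^2·+1^1 = +1.
(a,b)_7: α=0, u≡3; β=-2, v≡2 (mod 7); (3|7)=-1, (2|7)=+1; sign (−1)^0·-1^-2·+1^0 = +1.
(a,b)_5: α=4, u≡3; β=5, v≡4 (mod 5); (3|5)=-1, (4|5)=+1; sign (−1)^0·-1^5·+1^4 = -1.
(a,b)_2: α=-6, β=-10; u≡7, v≡3 (mod 8); ε(u)ε(v)=1·1, αω(v)=-6·1, βω(u)=-10·0; sum ≡ 1  ⇒  -1.
(a,b)_31: α=1, u≡10; β=2, v≡15 (mod 31); (10|31)=+1, (15|31)=-1; sign (−1)^0·+1^2·-1^1 = -1.
(-342953, -5 / ℚ) ramifies at {2, 5, 13, 31, 37, ∞}: a division algebra.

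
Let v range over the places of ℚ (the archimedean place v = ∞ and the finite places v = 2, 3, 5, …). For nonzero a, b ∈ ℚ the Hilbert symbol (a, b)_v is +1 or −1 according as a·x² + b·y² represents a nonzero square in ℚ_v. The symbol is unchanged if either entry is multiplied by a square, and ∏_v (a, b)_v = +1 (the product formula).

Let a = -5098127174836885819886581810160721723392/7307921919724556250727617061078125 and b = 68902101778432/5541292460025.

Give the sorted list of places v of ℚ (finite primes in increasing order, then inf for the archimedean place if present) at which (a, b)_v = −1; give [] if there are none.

Mod squares: a ≡ -102102, b ≡ 13. Check v ∈ {∞, 2, 3, 5, 7, 11, 13, 17, 23, 29, 31, 47, 53}.
v=7: a=7^-11·(≡1), b=7^-2·(≡5) mod 7; (1|7)=+1, (5|7)=-1; (−1)^{-11·-2·3}·(+1)^-2·(-1)^-11 = -1.
v=11: a=11^1·(≡7), b=11^0·(≡7) mod 11; (7|11)=-1, (7|11)=-1; (−1)^{1·0·5}·(-1)^0·(-1)^1 = -1.
v=31: a=31^2·(≡12), b=31^0·(≡29) mod 31; (12|31)=-1, (29|31)=-1; (−1)^{2·0·15}·(-1)^0·(-1)^2 = +1.
v=47: a=47^-4·(≡43), b=47^-2·(≡44) mod 47; (43|47)=-1, (44|47)=-1; (−1)^{-4·-2·23}·(-1)^-2·(-1)^-4 = +1.
v=53: a=53^-6·(≡24), b=53^-2·(≡44) mod 53; (24|53)=+1, (44|53)=+1; (−1)^{-6·-2·26}·(+1)^-2·(+1)^-6 = +1.
v=29: a=29^2·(≡25), b=29^0·(≡23) mod 29; (25|29)=+1, (23|29)=+1; (−1)^{2·0·14}·(+1)^0·(+1)^2 = +1.
v=3: a=3^-7·(≡1), b=3^-6·(≡1) mod 3; (1|3)=+1, (1|3)=+1; (−1)^{-7·-6·1}·(+1)^-6·(+1)^-7 = +1.
v=23: a=23^12·(≡13), b=23^4·(≡6) mod 23; (13|23)=+1, (6|23)=+1; (−1)^{12·4·11}·(+1)^4·(+1)^12 = +1.
v=5: a=5^-6·(≡2), b=5^-2·(≡2) mod 5; (2|5)=-1, (2|5)=-1; (−1)^{-6·-2·2}·(-1)^-2·(-1)^-6 = +1.
v=17: a=17^5·(≡7), b=17^2·(≡15) mod 17; (7|17)=-1, (15|17)=+1; (−1)^{5·2·8}·(-1)^2·(+1)^5 = +1.
v=2: v_2(a)=23, v_2(b)=16; units ≡ 5, 5 (mod 8); ε·ε+αω+βω = 0·0+23·1+16·1 ≡ 1  ⇒  (a,b)_2 = -1.
v=13: a=13^3·(≡2), b=13^1·(≡4) mod 13; (2|13)=-1, (4|13)=+1; (−1)^{3·1·6}·(-1)^1·(+1)^3 = -1.
v=∞: -102102 < 0 and 13 > 0  ⇒  (a,b)_∞ = +1.
|Ram(-102102, 13)| = 4, even; anisotropic at {2, 7, 11, 13}.

[2, 7, 11, 13]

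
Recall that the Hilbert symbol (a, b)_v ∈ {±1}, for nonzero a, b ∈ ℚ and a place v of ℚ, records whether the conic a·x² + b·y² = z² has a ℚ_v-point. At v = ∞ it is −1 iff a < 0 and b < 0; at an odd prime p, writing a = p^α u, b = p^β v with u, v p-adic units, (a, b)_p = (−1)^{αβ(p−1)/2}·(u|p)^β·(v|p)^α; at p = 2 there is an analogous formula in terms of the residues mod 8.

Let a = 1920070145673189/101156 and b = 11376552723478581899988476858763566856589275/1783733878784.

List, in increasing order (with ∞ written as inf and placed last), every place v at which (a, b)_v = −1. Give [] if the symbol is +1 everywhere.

[29, 37]

(a, b) ≡ (298934581, 10308089) mod (ℚ^×)²; places V = {2, 3, 5, 7, 11, 13, 19, 23, 29, 31, 37, 43, 59, ∞}.
(a,b)_37: α=1, u≡28; β=3, v≡29 (mod 37); (28|37)=+1, (29|37)=-1; sign (−1)^0·+1^3·-1^1 = -1.
(a,b)_3: α=6, u≡1; β=12, v≡2 (mod 3); (1|3)=+1, (2|3)=-1; sign (−1)^0·+1^12·-1^6 = +1.
(a,b)_5: α=0, u≡4; β=2, v≡4 (mod 5); (4|5)=+1, (4|5)=+1; sign (−1)^0·+1^2·+1^0 = +1.
(a,b)_59: α=2, u≡51; β=2, v≡53 (mod 59); (51|59)=+1, (53|59)=+1; sign (−1)^0·+1^2·+1^2 = +1.
(a,b)_29: α=1, u≡2; β=2, v≡3 (mod 29); (2|29)=-1, (3|29)=-1; sign (−1)^0·-1^2·-1^1 = -1.
(a,b)_19: α=-1, u≡3; β=3, v≡7 (mod 19); (3|19)=-1, (7|19)=+1; sign (−1)^1·-1^3·+1^-1 = +1.
(a,b)_23: α=2, u≡6; β=6, v≡6 (mod 23); (6|23)=+1, (6|23)=+1; sign (−1)^0·+1^6·+1^2 = +1.
(a,b)_13: α=0, u≡1; β=-2, v≡4 (mod 13); (1|13)=+1, (4|13)=+1; sign (−1)^0·+1^-2·+1^0 = +1.
(a,b)_11: α=-3, u≡7; β=-5, v≡1 (mod 11); (7|11)=-1, (1|11)=+1; sign (−1)^1·-1^-5·+1^-3 = +1.
(a,b)_31: α=1, u≡2; β=3, v≡21 (mod 31); (2|31)=+1, (21|31)=-1; sign (−1)^1·+1^3·-1^1 = +1.
(a,b)_7: α=0, u≡1; β=4, v≡2 (mod 7); (1|7)=+1, (2|7)=+1; sign (−1)^0·+1^4·+1^0 = +1.
(a,b)_43: α=1, u≡28; β=3, v≡38 (mod 43); (28|43)=-1, (38|43)=+1; sign (−1)^1·-1^3·+1^1 = +1.
(a,b)_2: α=-2, β=-16; u≡5, v≡1 (mod 8); ε(u)ε(v)=0·0, αω(v)=-2·0, βω(u)=-16·1; sum ≡ 0  ⇒  +1.
(a,b)_∞: sgn(298934581)=+, sgn(10308089)=+, so +1.
Ram(298934581, 10308089) = {29, 37}; no ℚ_29-point on the conic.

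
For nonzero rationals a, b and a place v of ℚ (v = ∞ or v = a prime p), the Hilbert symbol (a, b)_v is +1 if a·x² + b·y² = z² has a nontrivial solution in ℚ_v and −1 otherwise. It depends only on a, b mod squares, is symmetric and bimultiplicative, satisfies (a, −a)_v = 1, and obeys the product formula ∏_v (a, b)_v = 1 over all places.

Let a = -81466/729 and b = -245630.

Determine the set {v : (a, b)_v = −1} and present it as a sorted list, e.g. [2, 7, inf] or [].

[2, inf]

Mod squares: a ≡ -154, b ≡ -2030. Check v ∈ {∞, 2, 3, 5, 7, 11, 23, 29}.
v=11: a=11^1·(≡10), b=11^2·(≡5) mod 11; (10|11)=-1, (5|11)=+1; (−1)^{1·2·5}·(-1)^2·(+1)^1 = +1.
v=23: a=23^2·(≡22), b=23^0·(≡10) mod 23; (22|23)=-1, (10|23)=-1; (−1)^{2·0·11}·(-1)^0·(-1)^2 = +1.
v=29: a=29^0·(≡6), b=29^1·(≡27) mod 29; (6|29)=+1, (27|29)=-1; (−1)^{0·1·14}·(+1)^1·(-1)^0 = +1.
v=∞: -154 < 0 and -2030 < 0  ⇒  (a,b)_∞ = -1.
v=2: v_2(a)=1, v_2(b)=1; units ≡ 3, 1 (mod 8); ε·ε+αω+βω = 1·0+1·0+1·1 ≡ 1  ⇒  (a,b)_2 = -1.
v=5: a=5^0·(≡1), b=5^1·(≡4) mod 5; (1|5)=+1, (4|5)=+1; (−1)^{0·1·2}·(+1)^1·(+1)^0 = +1.
v=7: a=7^1·(≡3), b=7^1·(≡1) mod 7; (3|7)=-1, (1|7)=+1; (−1)^{1·1·3}·(-1)^1·(+1)^1 = +1.
v=3: a=3^-6·(≡2), b=3^0·(≡1) mod 3; (2|3)=-1, (1|3)=+1; (−1)^{-6·0·1}·(-1)^0·(+1)^-6 = +1.
|Ram(-154, -2030)| = 2, even; anisotropic at {2, ∞}.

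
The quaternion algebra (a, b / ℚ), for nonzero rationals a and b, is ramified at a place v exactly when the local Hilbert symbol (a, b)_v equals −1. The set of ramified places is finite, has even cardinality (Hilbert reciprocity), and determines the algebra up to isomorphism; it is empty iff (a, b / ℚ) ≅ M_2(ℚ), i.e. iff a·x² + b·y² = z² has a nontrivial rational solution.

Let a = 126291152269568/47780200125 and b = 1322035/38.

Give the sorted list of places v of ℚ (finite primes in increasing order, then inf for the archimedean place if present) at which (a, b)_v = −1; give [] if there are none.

(a, b) ≡ (63085, 27170) mod (ℚ^×)²; places V = {2, 3, 5, 7, 11, 13, 19, 31, 37, 43, ∞}.
(a,b)_2: α=8, β=-1; u≡5, v≡1 (mod 8); ε(u)ε(v)=0·0, αω(v)=8·0, βω(u)=-1·1; sum ≡ 1  ⇒  -1.
(a,b)_31: α=1, u≡16; β=0, v≡19 (mod 31); (16|31)=+1, (19|31)=+1; sign (−1)^0·+1^0·+1^1 = +1.
(a,b)_43: α=0, u≡14; β=2, v≡29 (mod 43); (14|43)=+1, (29|43)=-1; sign (−1)^0·+1^2·-1^0 = +1.
(a,b)_3: α=-2, u≡1; β=0, v≡2 (mod 3); (1|3)=+1, (2|3)=-1; sign (−1)^0·+1^0·-1^-2 = +1.
(a,b)_∞: sgn(63085)=+, sgn(27170)=+, so +1.
(a,b)_7: α=-6, u≡1; β=0, v≡5 (mod 7); (1|7)=+1, (5|7)=-1; sign (−1)^0·+1^0·-1^-6 = +1.
(a,b)_11: α=1, u≡3; β=1, v≡2 (mod 11); (3|11)=+1, (2|11)=-1; sign (−1)^1·+1^1·-1^1 = +1.
(a,b)_13: α=4, u≡12; β=1, v≡4 (mod 13); (12|13)=+1, (4|13)=+1; sign (−1)^0·+1^1·+1^4 = +1.
(a,b)_37: α=3, u≡7; β=0, v≡25 (mod 37); (7|37)=+1, (25|37)=+1; sign (−1)^0·+1^0·+1^3 = +1.
(a,b)_19: α=-2, u≡9; β=-1, v≡17 (mod 19); (9|19)=+1, (17|19)=+1; sign (−1)^0·+1^-1·+1^-2 = +1.
(a,b)_5: α=-3, u≡3; β=1, v≡4 (mod 5); (3|5)=-1, (4|5)=+1; sign (−1)^0·-1^1·+1^-3 = -1.
|Ram(63085, 27170)| = 2, even; anisotropic at {2, 5}.

[2, 5]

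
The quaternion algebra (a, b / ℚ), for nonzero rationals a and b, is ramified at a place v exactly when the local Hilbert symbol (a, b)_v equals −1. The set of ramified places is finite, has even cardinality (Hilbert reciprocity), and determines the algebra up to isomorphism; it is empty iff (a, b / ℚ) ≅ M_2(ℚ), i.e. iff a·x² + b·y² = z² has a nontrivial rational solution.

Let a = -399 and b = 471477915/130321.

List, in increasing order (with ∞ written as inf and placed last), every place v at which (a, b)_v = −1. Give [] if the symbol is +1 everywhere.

Mod squares: a ≡ -399, b ≡ 2635. Check v ∈ {∞, 2, 3, 5, 7, 17, 19, 31, 47}.
v=3: a=3^1·(≡2), b=3^4·(≡1) mod 3; (2|3)=-1, (1|3)=+1; (−1)^{1·4·1}·(-1)^4·(+1)^1 = +1.
v=2: v_2(a)=0, v_2(b)=0; units ≡ 1, 3 (mod 8); ε·ε+αω+βω = 0·1+0·1+0·0 ≡ 0  ⇒  (a,b)_2 = +1.
v=7: a=7^1·(≡6), b=7^0·(≡3) mod 7; (6|7)=-1, (3|7)=-1; (−1)^{1·0·3}·(-1)^0·(-1)^1 = -1.
v=47: a=47^0·(≡24), b=47^2·(≡18) mod 47; (24|47)=+1, (18|47)=+1; (−1)^{0·2·23}·(+1)^2·(+1)^0 = +1.
v=5: a=5^0·(≡1), b=5^1·(≡3) mod 5; (1|5)=+1, (3|5)=-1; (−1)^{0·1·2}·(+1)^1·(-1)^0 = +1.
v=31: a=31^0·(≡4), b=31^1·(≡23) mod 31; (4|31)=+1, (23|31)=-1; (−1)^{0·1·15}·(+1)^1·(-1)^0 = +1.
v=19: a=19^1·(≡17), b=19^-4·(≡2) mod 19; (17|19)=+1, (2|19)=-1; (−1)^{1·-4·9}·(+1)^-4·(-1)^1 = -1.
v=17: a=17^0·(≡9), b=17^1·(≡9) mod 17; (9|17)=+1, (9|17)=+1; (−1)^{0·1·8}·(+1)^1·(+1)^0 = +1.
v=∞: -399 < 0 and 2635 > 0  ⇒  (a,b)_∞ = +1.
|Ram(-399, 2635)| = 2, even; anisotropic at {7, 19}.

[7, 19]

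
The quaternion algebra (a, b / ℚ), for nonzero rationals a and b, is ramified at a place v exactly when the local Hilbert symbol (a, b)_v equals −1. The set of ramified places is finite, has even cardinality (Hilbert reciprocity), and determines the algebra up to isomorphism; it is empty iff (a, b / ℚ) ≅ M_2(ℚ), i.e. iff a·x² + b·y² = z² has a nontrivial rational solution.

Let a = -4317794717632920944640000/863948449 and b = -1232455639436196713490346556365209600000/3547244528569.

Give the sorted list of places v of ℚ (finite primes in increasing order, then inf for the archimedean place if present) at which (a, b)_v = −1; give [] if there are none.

[23, 29, 31, inf]

(a, b) ≡ (-989, -98890) mod (ℚ^×)²; places V = {2, 3, 5, 7, 11, 13, 17, 19, 23, 29, 31, 43, ∞}.
(a,b)_3: α=4, u≡1; β=12, v≡2 (mod 3); (1|3)=+1, (2|3)=-1; sign (−1)^0·+1^12·-1^4 = +1.
(a,b)_17: α=-2, u≡10; β=-4, v≡16 (mod 17); (10|17)=-1, (16|17)=+1; sign (−1)^0·-1^-4·+1^-2 = +1.
(a,b)_∞: sgn(-989)=−, sgn(-98890)=−, so -1.
(a,b)_5: α=4, u≡4; β=5, v≡2 (mod 5); (4|5)=+1, (2|5)=-1; sign (−1)^0·+1^5·-1^4 = +1.
(a,b)_29: α=4, u≡10; β=7, v≡26 (mod 29); (10|29)=-1, (26|29)=-1; sign (−1)^0·-1^7·-1^4 = -1.
(a,b)_43: α=1, u≡30; β=2, v≡36 (mod 43); (30|43)=-1, (36|43)=+1; sign (−1)^0·-1^2·+1^1 = +1.
(a,b)_2: α=20, β=27; u≡3, v≡3 (mod 8); ε(u)ε(v)=1·1, αω(v)=20·1, βω(u)=27·1; sum ≡ 0  ⇒  +1.
(a,b)_23: α=1, u≡8; β=2, v≡22 (mod 23); (8|23)=+1, (22|23)=-1; sign (−1)^0·+1^2·-1^1 = -1.
(a,b)_19: α=-2, u≡18; β=-2, v≡11 (mod 19); (18|19)=-1, (11|19)=+1; sign (−1)^0·-1^-2·+1^-2 = +1.
(a,b)_31: α=2, u≡17; β=3, v≡21 (mod 31); (17|31)=-1, (21|31)=-1; sign (−1)^0·-1^3·-1^2 = -1.
(a,b)_13: α=-2, u≡12; β=0, v≡9 (mod 13); (12|13)=+1, (9|13)=+1; sign (−1)^0·+1^0·+1^-2 = +1.
(a,b)_7: α=-2, u≡3; β=-6, v≡3 (mod 7); (3|7)=-1, (3|7)=-1; sign (−1)^0·-1^-6·-1^-2 = +1.
(a,b)_11: α=2, u≡3; β=1, v≡2 (mod 11); (3|11)=+1, (2|11)=-1; sign (−1)^0·+1^1·-1^2 = +1.
(-989, -98890 / ℚ) ramifies at {23, 29, 31, ∞}: a division algebra.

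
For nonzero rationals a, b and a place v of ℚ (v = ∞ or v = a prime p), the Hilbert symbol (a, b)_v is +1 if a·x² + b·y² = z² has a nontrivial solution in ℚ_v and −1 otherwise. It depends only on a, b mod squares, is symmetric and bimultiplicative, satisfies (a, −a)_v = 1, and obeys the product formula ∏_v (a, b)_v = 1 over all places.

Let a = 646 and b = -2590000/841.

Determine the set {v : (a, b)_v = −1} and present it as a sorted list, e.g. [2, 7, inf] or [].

(a, b) ≡ (646, -259) mod (ℚ^×)²; places V = {2, 5, 7, 17, 19, 29, 37, ∞}.
(a,b)_2: α=1, β=4; u≡3, v≡5 (mod 8); ε(u)ε(v)=1·0, αω(v)=1·1, βω(u)=4·1; sum ≡ 1  ⇒  -1.
(a,b)_∞: sgn(646)=+, sgn(-259)=−, so +1.
(a,b)_19: α=1, u≡15; β=0, v≡16 (mod 19); (15|19)=-1, (16|19)=+1; sign (−1)^0·-1^0·+1^1 = +1.
(a,b)_17: α=1, u≡4; β=0, v≡15 (mod 17); (4|17)=+1, (15|17)=+1; sign (−1)^0·+1^0·+1^1 = +1.
(a,b)_37: α=0, u≡17; β=1, v≡7 (mod 37); (17|37)=-1, (7|37)=+1; sign (−1)^0·-1^1·+1^0 = -1.
(a,b)_7: α=0, u≡2; β=1, v≡6 (mod 7); (2|7)=+1, (6|7)=-1; sign (−1)^0·+1^1·-1^0 = +1.
(a,b)_5: α=0, u≡1; β=4, v≡1 (mod 5); (1|5)=+1, (1|5)=+1; sign (−1)^0·+1^4·+1^0 = +1.
(a,b)_29: α=0, u≡8; β=-2, v≡19 (mod 29); (8|29)=-1, (19|29)=-1; sign (−1)^0·-1^-2·-1^0 = +1.
(646, -259 / ℚ) ramifies at {2, 37}: a division algebra.

[2, 37]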